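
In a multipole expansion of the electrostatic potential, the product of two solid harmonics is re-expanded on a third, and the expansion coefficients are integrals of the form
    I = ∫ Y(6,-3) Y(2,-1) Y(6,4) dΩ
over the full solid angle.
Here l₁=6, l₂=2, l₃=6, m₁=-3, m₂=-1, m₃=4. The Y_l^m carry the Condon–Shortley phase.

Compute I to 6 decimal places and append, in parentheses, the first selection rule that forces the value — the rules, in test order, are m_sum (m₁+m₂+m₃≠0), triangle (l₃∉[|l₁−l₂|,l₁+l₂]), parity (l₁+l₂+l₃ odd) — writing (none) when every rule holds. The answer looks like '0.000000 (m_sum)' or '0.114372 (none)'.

0.179515 (none)

m-sum 0 ✓  L=14 even ✓  4≤6≤8 ✓
Π(2lᵢ+1) = 13×5×13 = 845
triangle coeff Δ(6,2,6) = 1/90090
Σ_t [0,2]: t=0:+1/69120 t=1:−1/14400 t=2:+1/69120 = -7/172800
(3j)²=14/715 [(6 2 6; 0 0 0)], sign=-1
Σ_t [0,1]: t=0:+1/725760 t=1:−1/161280 = -1/207360
(3j)²=7/286 [(6 2 6; -3 -1 4)], sign=-1
⇒ 4πI² = 49/121
I = (+1)√(49/121/(4π)) = 0.17951487
No selection rule forces the value: the integral is nonzero (none).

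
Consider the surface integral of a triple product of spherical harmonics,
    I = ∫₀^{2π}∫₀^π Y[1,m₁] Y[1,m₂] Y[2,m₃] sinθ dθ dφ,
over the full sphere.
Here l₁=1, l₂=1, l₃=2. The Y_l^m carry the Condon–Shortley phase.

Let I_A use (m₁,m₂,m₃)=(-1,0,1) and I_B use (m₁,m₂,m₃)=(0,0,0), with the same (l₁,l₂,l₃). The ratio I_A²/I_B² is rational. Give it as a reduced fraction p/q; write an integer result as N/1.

3/4

Same 1,1,2: normalisation and zero-m 3j drop out of the ratio.
A: Δ: 0! 2! 2! / 5! → 1/30; sum: t=0:+1/2 = 1/2; 3j²(1 1 2; -1 0 1) = Δ·Π!·Σ² = 1/10  (sign -1)
B: Δ: 0! 2! 2! / 5! → 1/30; sum: t=0:+1/1 = 1/1; 3j²(1 1 2; 0 0 0) = Δ·Π!·Σ² = 2/15  (sign +1)
I_A²/I_B² = (1/10)/(2/15) = 3/4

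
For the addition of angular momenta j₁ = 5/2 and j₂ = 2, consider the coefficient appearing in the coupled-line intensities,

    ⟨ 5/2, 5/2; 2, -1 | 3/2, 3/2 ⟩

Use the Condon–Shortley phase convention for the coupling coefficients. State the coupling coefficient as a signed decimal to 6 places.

+√(2/7) = +0.534522

triangle: 3!*2!*1!/7! = 12/5040
(j±m)!: 5!*0!*1!*3!*3!*0! = 4320
prefactor² = (2J+1)*Δ*N² = 288/7
  k=0: +1/(0!*3!*0!*1!*2!*0!) = 1/12
Σ = 1/12  ⇒  CG² = 288/7*(1/12)² = 2/7
CG = +√(2/7) = +0.534522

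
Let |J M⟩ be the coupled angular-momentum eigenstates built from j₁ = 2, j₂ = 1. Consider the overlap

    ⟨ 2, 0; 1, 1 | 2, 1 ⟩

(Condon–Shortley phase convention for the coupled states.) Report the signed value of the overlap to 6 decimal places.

-0.707107

triangle: 1!·3!·1!/6! = 6/720
(j±m)!: 2!·2!·2!·0!·3!·1! = 48
prefactor² = (2J+1)·Δ·N² = 2
  k=1: −1/(1!·0!·1!·1!·2!·0!) = -1/2
Σ = -1/2  ⇒  CG² = 2·(-1/2)² = 1/2
CG = −√(1/2) = -0.707107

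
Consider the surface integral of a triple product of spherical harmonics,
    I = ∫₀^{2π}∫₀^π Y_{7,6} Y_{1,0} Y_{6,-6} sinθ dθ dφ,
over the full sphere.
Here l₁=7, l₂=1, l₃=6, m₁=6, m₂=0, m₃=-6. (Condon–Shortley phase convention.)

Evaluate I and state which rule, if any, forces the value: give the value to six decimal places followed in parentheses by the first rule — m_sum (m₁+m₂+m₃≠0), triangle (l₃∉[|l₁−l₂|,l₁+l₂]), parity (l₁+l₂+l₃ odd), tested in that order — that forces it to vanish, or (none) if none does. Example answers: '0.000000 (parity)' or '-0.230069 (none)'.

Checks pass: Σm=0; 14 even; l₃=6∈[6,8].
(2·7+1)(2·1+1)(2·6+1) = 585
Δ: 2! 12! 0! / 15! → 1/1365
sum: t=1:−1/518400 = -1/518400
3j²(7 1 6; 0 0 0) = Δ·Π!·Σ² = 7/195  (sign -1)
sum: t=1:−1/479001600 = -1/479001600
3j²(7 1 6; 6 0 -6) = Δ·Π!·Σ² = 1/105  (sign -1)
combine: 4πI² = 585·7/195·1/105 = 1/5
take √, sign +1: I = 0.12615663
No selection rule forces the value: the integral is nonzero (none).

0.126157 (none)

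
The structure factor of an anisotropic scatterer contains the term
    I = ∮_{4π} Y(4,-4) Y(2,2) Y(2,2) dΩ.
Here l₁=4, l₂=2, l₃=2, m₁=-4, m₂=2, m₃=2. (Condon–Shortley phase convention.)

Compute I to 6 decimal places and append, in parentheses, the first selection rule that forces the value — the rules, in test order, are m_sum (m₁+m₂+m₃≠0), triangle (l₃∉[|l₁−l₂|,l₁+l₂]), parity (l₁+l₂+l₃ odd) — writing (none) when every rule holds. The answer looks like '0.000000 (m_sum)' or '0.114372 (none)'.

0.337168 (none)

Rules hold: Σm=0, L=8 even, 2≤2≤6.
N = 9·5·5 = 225
Δ = 4!·4!·0!/9! = 1/630
Racah Σ t=2..2: t=2:+1/16 = 1/16
⇒ 3j(4 2 2; 0 0 0)² = 2/35, sgn +1
Racah Σ t=4..4: t=4:+1/576 = 1/576
⇒ 3j(4 2 2; -4 2 2)² = 1/9, sgn +1
4πI² = N·(3j₀)²·(3jₘ)² = 10/7
I = +1·√(1.42857/4π) = 0.33716777
No selection rule forces the value: the integral is nonzero (none).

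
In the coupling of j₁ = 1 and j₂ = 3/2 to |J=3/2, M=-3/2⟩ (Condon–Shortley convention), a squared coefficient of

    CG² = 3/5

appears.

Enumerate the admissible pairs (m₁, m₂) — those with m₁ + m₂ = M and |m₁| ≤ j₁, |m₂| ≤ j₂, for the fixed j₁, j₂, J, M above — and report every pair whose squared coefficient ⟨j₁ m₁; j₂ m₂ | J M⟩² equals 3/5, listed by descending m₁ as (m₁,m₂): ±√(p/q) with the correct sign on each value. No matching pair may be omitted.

Admissible pairs with m₁+m₂ = M = -3/2: (-1,-1/2), (0,-3/2)
  (m₁,m₂)=(0,-3/2): CG² = 3/5, CG = +√(3/5)   ← matches the target
  (m₁,m₂)=(-1,-1/2): CG² = 2/5, CG = −√(2/5)
Pairs with CG² = 3/5: (0,-3/2): +√(3/5)

(0,-3/2): +√(3/5)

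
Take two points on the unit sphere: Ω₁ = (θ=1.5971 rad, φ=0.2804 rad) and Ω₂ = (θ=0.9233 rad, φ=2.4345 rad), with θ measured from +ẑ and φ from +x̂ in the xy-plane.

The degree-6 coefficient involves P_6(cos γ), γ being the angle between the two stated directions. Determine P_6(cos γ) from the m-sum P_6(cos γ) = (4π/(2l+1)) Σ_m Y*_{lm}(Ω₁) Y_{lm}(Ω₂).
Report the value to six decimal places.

0.330415

Expand P_6 via completeness: Σ_{m} conj(Y_{6,m}) at Ω₁ times Y_{6,m} at Ω₂ —
  term(m=-6) = +0.056151-0.021022i   from Y*(Ω₁)=-0.053691+0.479083i, Y(Ω₂)=-0.056308-0.110895i
  term(m=-5) = +0.003195-0.013955i   from Y*(Ω₁)=-0.007381-0.043312i, Y(Ω₂)=+0.300877+0.125040i
  term(m=-4) = +0.105861+0.110842i   from Y*(Ω₁)=-0.153538-0.318501i, Y(Ω₂)=-0.412400+0.133570i
  term(m=-3) = +0.010069-0.001823i   from Y*(Ω₁)=+0.034137+0.038176i, Y(Ω₂)=+0.104520-0.170293i
  term(m=-2) = +0.030921-0.072289i   from Y*(Ω₁)=+0.272190+0.170953i, Y(Ω₂)=-0.038153-0.241619i
  term(m=-1) = -0.009106-0.013800i   from Y*(Ω₁)=-0.051826-0.014925i, Y(Ω₂)=+0.233060+0.199146i
  term(m=+0) = -0.052365-0.000000i   from Y*(Ω₁)=-0.313238-0.000000i, Y(Ω₂)=+0.167172+0.000000i
  term(m=+1) = -0.009106+0.013800i   from Y*(Ω₁)=+0.051826-0.014925i, Y(Ω₂)=-0.233060+0.199146i
  term(m=+2) = +0.030921+0.072289i   from Y*(Ω₁)=+0.272190-0.170953i, Y(Ω₂)=-0.038153+0.241619i
  term(m=+3) = +0.010069+0.001823i   from Y*(Ω₁)=-0.034137+0.038176i, Y(Ω₂)=-0.104520-0.170293i
  term(m=+4) = +0.105861-0.110842i   from Y*(Ω₁)=-0.153538+0.318501i, Y(Ω₂)=-0.412400-0.133570i
  term(m=+5) = +0.003195+0.013955i   from Y*(Ω₁)=+0.007381-0.043312i, Y(Ω₂)=-0.300877+0.125040i
  term(m=+6) = +0.056151+0.021022i   from Y*(Ω₁)=-0.053691-0.479083i, Y(Ω₂)=-0.056308+0.110895i
Total Σ_m = +0.341817+0.000000i. Multiply by 0.966644: +0.330415+0.000000i. P_6(cos γ) = 0.330415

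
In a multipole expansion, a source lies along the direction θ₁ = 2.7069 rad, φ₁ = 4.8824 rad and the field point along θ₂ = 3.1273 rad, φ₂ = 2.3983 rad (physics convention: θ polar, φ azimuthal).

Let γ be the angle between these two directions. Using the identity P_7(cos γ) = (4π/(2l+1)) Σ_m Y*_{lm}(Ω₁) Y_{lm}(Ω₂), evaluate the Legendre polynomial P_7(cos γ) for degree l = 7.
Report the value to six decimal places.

Expand P_7 via completeness: Σ_{m} conj(Y_{7,m}) at Ω₁ times Y_{7,m} at Ω₂ —
  m=-7: Y*=(-0.001091, 0.000437)  Y=(-0.000000, 0.000000)  product (0.000000, -0.000000)
  m=-6: Y*=(0.004954, 0.008067)  Y=(0.000000, 0.000000)  product (-0.000000, 0.000000)
  m=-5: Y*=(0.035401, -0.031096)  Y=(0.000000, 0.000000)  product (0.000000, -0.000000)
  m=-4: Y*=(-0.125254, -0.101297)  Y=(0.000000, -0.000000)  product (-0.000000, -0.000000)
  m=-3: Y*=(-0.183471, 0.327977)  Y=(0.000016, -0.000020)  product (0.000004, 0.000009)
  m=-2: Y*=(0.504999, 0.178649)  Y=(-0.000129, -0.001527)  product (0.000208, -0.000794)
  m=-1: Y*=(0.045067, -0.262523)  Y=(-0.042956, -0.039483)  product (-0.012301, 0.009498)
  m=+0: Y*=(0.372695, -0.000000)  Y=(-1.089426, 0.000000)  product (-0.406024, 0.000000)
  m=+1: Y*=(-0.045067, -0.262523)  Y=(0.042956, -0.039483)  product (-0.012301, -0.009498)
  m=+2: Y*=(0.504999, -0.178649)  Y=(-0.000129, 0.001527)  product (0.000208, 0.000794)
  m=+3: Y*=(0.183471, 0.327977)  Y=(-0.000016, -0.000020)  product (0.000004, -0.000009)
  m=+4: Y*=(-0.125254, 0.101297)  Y=(0.000000, 0.000000)  product (-0.000000, 0.000000)
  m=+5: Y*=(-0.035401, -0.031096)  Y=(-0.000000, 0.000000)  product (0.000000, 0.000000)
  m=+6: Y*=(0.004954, -0.008067)  Y=(0.000000, -0.000000)  product (-0.000000, -0.000000)
  m=+7: Y*=(0.001091, 0.000437)  Y=(0.000000, 0.000000)  product (0.000000, 0.000000)
Total Σ_m = (-0.430203, -0.000000). Multiply by 0.837758: (-0.360406, -0.000000). P_7(cos γ) = -0.360406

-0.360406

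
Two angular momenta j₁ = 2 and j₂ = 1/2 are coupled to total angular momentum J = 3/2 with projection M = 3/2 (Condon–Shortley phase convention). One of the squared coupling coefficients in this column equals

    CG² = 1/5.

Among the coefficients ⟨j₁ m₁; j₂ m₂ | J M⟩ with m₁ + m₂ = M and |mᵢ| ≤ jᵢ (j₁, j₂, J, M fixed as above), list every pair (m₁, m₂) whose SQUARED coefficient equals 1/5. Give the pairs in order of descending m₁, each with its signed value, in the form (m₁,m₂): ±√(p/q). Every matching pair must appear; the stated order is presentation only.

(1,1/2): −√(1/5)

Admissible pairs with m₁+m₂ = M = 3/2: (1,1/2), (2,-1/2)
  (m₁,m₂)=(2,-1/2): CG² = 4/5, CG = +√(4/5)
  (m₁,m₂)=(1,1/2): CG² = 1/5, CG = −√(1/5)   ← matches the target
Pairs with CG² = 1/5: (1,1/2): −√(1/5)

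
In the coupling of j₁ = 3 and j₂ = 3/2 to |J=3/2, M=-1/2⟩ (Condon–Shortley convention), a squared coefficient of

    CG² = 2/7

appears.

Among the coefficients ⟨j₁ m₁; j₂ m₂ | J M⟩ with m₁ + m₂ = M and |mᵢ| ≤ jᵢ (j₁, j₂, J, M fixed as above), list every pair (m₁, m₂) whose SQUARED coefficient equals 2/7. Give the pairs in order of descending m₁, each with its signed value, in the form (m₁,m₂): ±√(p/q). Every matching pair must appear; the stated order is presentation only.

Admissible pairs with m₁+m₂ = M = -1/2: (-2,3/2), (-1,1/2), (0,-1/2), (1,-3/2)
  (m₁,m₂)=(1,-3/2): CG² = 4/35, CG = +√(4/35)
  (m₁,m₂)=(0,-1/2): CG² = 9/35, CG = −√(9/35)
  (m₁,m₂)=(-1,1/2): CG² = 12/35, CG = +√(12/35)
  (m₁,m₂)=(-2,3/2): CG² = 2/7, CG = −√(2/7)   ← matches the target
Pairs with CG² = 2/7: (-2,3/2): −√(2/7)

(-2,3/2): −√(2/7)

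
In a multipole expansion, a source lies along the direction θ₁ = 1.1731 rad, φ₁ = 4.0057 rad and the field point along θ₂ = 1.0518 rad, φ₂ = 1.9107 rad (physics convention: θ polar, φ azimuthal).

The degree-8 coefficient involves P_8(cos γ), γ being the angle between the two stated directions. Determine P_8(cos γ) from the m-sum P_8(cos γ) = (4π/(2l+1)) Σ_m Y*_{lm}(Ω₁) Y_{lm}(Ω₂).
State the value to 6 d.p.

Addition theorem: P_8(cos γ) = (4π/17) Σ_m Y*_{lm}(Ω₁) Y_{lm}(Ω₂), m = −8…8:
  term(m=-8) = -0.02222 - 0.03892j   from Y*(Ω₁)=0.21746 + 0.15844j, Y(Ω₂)=-0.15193 - 0.06828j
  term(m=-7) = -0.08667 + 0.14865j   from Y*(Ω₁)=-0.43974 + 0.10502j, Y(Ω₂)=0.26283 - 0.27528j
  term(m=-6) = 0.12542 + 0.00046j   from Y*(Ω₁)=0.13144 - 0.25733j, Y(Ω₂)=0.19605 + 0.38727j
  term(m=-5) = 0.01076 + 0.01876j   from Y*(Ω₁)=-0.06009 - 0.14542j, Y(Ω₂)=-0.13631 + 0.01764j
  term(m=-4) = -0.04961 + 0.08545j   from Y*(Ω₁)=0.33408 + 0.10880j, Y(Ω₂)=-0.05895 + 0.27497j
  term(m=-3) = 0.00175 + 0.00000j   from Y*(Ω₁)=-0.00508 + 0.00311j, Y(Ω₂)=-0.25036 - 0.15387j
  term(m=-2) = -0.02396 - 0.04162j   from Y*(Ω₁)=-0.05223 + 0.32903j, Y(Ω₂)=-0.11211 + 0.09062j
  term(m=-1) = -0.01181 + 0.02043j   from Y*(Ω₁)=-0.04720 - 0.05528j, Y(Ω₂)=-0.10826 - 0.30614j
  term(m=+0) = 0.03162 + 0.00000j   from Y*(Ω₁)=-0.32129 + 0.00000j, Y(Ω₂)=-0.09842 + 0.00000j
  term(m=+1) = -0.01181 - 0.02043j   from Y*(Ω₁)=0.04720 - 0.05528j, Y(Ω₂)=0.10826 - 0.30614j
  term(m=+2) = -0.02396 + 0.04162j   from Y*(Ω₁)=-0.05223 - 0.32903j, Y(Ω₂)=-0.11211 - 0.09062j
  term(m=+3) = 0.00175 - 0.00000j   from Y*(Ω₁)=0.00508 + 0.00311j, Y(Ω₂)=0.25036 - 0.15387j
  term(m=+4) = -0.04961 - 0.08545j   from Y*(Ω₁)=0.33408 - 0.10880j, Y(Ω₂)=-0.05895 - 0.27497j
  term(m=+5) = 0.01076 - 0.01876j   from Y*(Ω₁)=0.06009 - 0.14542j, Y(Ω₂)=0.13631 + 0.01764j
  term(m=+6) = 0.12542 - 0.00046j   from Y*(Ω₁)=0.13144 + 0.25733j, Y(Ω₂)=0.19605 - 0.38727j
  term(m=+7) = -0.08667 - 0.14865j   from Y*(Ω₁)=0.43974 + 0.10502j, Y(Ω₂)=-0.26283 - 0.27528j
  term(m=+8) = -0.02222 + 0.03892j   from Y*(Ω₁)=0.21746 - 0.15844j, Y(Ω₂)=-0.15193 + 0.06828j
Σ over m = -0.08107 + 0.00000j; ×(4π/17) → -0.05992 + 0.00000j. Real part: -0.059923

-0.059923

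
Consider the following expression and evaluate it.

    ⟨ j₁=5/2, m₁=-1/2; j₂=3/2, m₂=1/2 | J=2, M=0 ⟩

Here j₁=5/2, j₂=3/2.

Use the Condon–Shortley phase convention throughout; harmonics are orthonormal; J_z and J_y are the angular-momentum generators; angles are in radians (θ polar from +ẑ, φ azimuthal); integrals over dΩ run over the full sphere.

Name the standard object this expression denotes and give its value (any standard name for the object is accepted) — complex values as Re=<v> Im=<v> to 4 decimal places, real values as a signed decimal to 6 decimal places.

Clebsch–Gordan coefficient, −√(1/14) ≈ -0.267261

This is a Clebsch–Gordan (vector-coupling) coefficient.
√[5·2!3!1!/7! · 2!3!2!1!2!2!] = √(8/7)
  +(−1)^1/∏(1,1,2,1,1,0)! = -1/2  (running -1/2)
  +(−1)^2/∏(2,0,1,0,2,1)! = 1/4  (running -1/4)
⟨..|..⟩ = √(8/7)·(-1/4) = -0.267261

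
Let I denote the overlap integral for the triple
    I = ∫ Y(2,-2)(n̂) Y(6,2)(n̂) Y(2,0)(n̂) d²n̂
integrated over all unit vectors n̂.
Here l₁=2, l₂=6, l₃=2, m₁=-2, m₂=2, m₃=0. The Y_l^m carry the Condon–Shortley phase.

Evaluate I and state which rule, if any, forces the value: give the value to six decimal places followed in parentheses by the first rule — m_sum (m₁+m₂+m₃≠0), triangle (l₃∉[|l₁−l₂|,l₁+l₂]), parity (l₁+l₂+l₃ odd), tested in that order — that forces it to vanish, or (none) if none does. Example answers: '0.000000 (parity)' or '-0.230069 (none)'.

0.000000 (triangle)

l₃=2 ∉ [4,8] — triangle fails ⇒ I = 0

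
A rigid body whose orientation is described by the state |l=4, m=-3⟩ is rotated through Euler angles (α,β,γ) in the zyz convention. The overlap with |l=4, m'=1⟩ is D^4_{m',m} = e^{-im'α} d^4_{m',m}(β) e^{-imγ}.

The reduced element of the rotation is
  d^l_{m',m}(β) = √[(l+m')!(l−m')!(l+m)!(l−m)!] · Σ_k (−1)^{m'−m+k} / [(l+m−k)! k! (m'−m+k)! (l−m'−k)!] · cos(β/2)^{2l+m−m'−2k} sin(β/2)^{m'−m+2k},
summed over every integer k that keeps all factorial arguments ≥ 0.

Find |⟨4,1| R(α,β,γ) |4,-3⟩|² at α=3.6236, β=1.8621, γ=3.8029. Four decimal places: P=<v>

D^4_{1,-3}(3.6236,1.8621,3.8029) = e^{-i·1·3.6236}·d^4_{1,-3}(1.8621)·e^{-i·-3·3.8029}. Compute d first:
Half-angle: c=0.596992, s=0.802247. N=√(120·6·1·5040)=1904.940944
k: max(0,(-3)−(1))=0 … min(4+(-3),4−(1))=1
  k=0: (−1)^4·1904.9409/(144)·0.5970^4·0.8022^4 = +0.696027
  k=1: (−1)^5·1904.9409/(240)·0.5970^2·0.8022^6 = -0.754148
d^4_{1,-3}(1.8621) = +0.696027 -0.754148 = -0.058121
|D^4_{1,-3}|² = |d^4_{1,-3}(β)|² = (-0.058121)² = 0.003378 (the z-rotation phases have unit modulus)

P=0.0034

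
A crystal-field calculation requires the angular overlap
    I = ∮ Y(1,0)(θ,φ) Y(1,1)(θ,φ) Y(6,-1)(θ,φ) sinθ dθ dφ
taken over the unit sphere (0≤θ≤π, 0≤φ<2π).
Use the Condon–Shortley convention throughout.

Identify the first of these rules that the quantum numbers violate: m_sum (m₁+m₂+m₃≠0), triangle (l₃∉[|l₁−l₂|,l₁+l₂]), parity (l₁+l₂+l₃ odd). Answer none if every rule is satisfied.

azimuthal sum: 0 + 1 − 1 = 0  ✓
l₃ must lie in [0,2]; have l₃=6  ✗
L = 1 + 1 + 6 = 8 (even)

triangle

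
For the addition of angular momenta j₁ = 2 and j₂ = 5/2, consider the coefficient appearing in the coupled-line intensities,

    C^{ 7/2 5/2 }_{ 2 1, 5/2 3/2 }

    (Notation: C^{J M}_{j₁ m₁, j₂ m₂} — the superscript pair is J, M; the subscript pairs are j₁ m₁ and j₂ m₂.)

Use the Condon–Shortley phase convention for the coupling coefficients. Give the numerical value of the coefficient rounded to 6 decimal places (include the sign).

j₁+j₂−J=1  J+j₁−j₂=3  J−j₁+j₂=4  j₁+j₂+J+1=9
(j₁±m₁, j₂±m₂, J±M) = (3,1,4,1,6,1)
P² = 2304/7
sum k=0..1:
  [0] +1/48 = 1/48
  [1] −1/36 = -1/36
S = -1/144
C² = P²·S² = 1/63 ; C = -0.125988

-0.125988  (= −√(1/63))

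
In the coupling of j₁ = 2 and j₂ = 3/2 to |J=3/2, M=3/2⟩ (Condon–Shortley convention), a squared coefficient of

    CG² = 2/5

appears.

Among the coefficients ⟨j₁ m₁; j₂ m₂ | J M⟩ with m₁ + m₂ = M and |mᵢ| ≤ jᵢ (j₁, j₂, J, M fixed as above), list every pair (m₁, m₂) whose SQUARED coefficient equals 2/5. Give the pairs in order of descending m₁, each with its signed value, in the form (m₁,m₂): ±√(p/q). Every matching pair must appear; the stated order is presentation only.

Admissible pairs with m₁+m₂ = M = 3/2: (0,3/2), (1,1/2), (2,-1/2)
  (m₁,m₂)=(2,-1/2): CG² = 2/5, CG = +√(2/5)   ← matches the target
  (m₁,m₂)=(1,1/2): CG² = 2/5, CG = −√(2/5)   ← matches the target
  (m₁,m₂)=(0,3/2): CG² = 1/5, CG = +√(1/5)
Pairs with CG² = 2/5: (2,-1/2): +√(2/5); (1,1/2): −√(2/5)

(2,-1/2): +√(2/5); (1,1/2): −√(2/5)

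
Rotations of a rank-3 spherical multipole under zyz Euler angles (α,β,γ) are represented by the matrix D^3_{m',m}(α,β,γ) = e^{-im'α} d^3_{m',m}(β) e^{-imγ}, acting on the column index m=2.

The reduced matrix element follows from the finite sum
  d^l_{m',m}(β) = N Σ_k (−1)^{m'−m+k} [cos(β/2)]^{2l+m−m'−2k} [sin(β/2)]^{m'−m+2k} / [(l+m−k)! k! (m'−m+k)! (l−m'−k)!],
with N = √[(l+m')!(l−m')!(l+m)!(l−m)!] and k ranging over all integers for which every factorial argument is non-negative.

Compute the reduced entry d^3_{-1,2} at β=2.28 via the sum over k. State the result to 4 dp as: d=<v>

d^3_{-1,2}(β=2.2800) via the finite sum:
c=cos(2.280000/2)=0.417595, s=sin(2.280000/2)=0.908633; N=√[2·24·120·1]=75.894664
Admissible k: 3..4 (factorial args all ≥0)
  k=3: (−1)^0·75.8947/(12)·0.4176^3·0.9086^3 = +0.345510
  k=4: (−1)^1·75.8947/(24)·0.4176^1·0.9086^5 = -0.817897
d^3_{-1,2}(2.2800) = +0.345510 -0.817897 = -0.472387

d=-0.4724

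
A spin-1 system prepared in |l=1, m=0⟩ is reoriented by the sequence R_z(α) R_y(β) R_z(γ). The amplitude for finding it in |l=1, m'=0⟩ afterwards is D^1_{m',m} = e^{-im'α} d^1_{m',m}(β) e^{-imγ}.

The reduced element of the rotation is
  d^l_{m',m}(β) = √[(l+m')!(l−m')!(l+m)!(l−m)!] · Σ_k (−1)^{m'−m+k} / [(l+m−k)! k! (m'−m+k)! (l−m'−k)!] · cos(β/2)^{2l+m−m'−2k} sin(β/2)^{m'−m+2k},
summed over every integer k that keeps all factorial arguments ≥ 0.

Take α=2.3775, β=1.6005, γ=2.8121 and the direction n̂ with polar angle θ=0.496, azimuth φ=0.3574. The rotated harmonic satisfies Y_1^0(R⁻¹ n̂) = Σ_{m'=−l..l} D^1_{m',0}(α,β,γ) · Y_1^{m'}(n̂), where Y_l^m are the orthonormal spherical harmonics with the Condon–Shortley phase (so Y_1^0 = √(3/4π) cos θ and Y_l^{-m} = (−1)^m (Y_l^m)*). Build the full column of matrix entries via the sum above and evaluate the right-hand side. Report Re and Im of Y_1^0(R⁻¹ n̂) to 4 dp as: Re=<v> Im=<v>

Need the full column D^1_{m',0} for m'=−1..1 at α=2.3775, β=1.6005, γ=2.8121.
cos(β/2)=0.696527, sin(β/2)=0.717530
d^1_{-1,0}: single k=1 term ⇒ +0.706795;  D = -0.510313+0.489019i
d^1_{0,0}: k∈[0..1] ⇒ +0.485150 -0.514850 = -0.029699;  D = -0.029699+0.000000i
d^1_{1,0}: single k=0 term ⇒ -0.706795;  D = +0.510313+0.489019i
Y_1^{m'}(θ=0.496,φ=0.3574) and Σ D·Y over m':
  (-0.5103+0.4890i)·(+0.1540-0.0575i)  (-0.0297+0.0000i)·(+0.4297+0.0000i)  (+0.5103+0.4890i)·(-0.1540-0.0575i)
Y_1^0(R⁻¹ n̂) = -0.113715+0.000000i

Re=-0.1137 Im=0.0000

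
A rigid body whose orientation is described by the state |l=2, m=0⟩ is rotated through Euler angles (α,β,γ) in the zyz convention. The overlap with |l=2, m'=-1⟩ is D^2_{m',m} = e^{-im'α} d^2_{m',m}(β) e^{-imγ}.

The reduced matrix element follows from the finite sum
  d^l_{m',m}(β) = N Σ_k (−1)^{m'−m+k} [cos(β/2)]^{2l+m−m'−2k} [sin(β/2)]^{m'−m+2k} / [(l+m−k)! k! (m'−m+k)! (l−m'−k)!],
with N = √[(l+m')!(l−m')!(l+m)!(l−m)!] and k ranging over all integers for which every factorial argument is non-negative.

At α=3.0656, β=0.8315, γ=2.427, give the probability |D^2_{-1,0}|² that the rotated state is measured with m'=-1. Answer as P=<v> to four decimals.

Split into d^2_{-1,0}(β=0.8315) × two z-phases.
c=cos(0.831500/2)=0.914814, s=sin(0.831500/2)=0.403876; N=√[1·6·2·2]=4.898979
Admissible k: 1..2 (factorial args all ≥0)
  k=1: (−1)^0·4.8990/(2)·0.9148^3·0.4039^1 = +0.757394
  k=2: (−1)^1·4.8990/(2)·0.9148^1·0.4039^3 = -0.147623
d^2_{-1,0}(0.8315) = +0.757394 -0.147623 = +0.609771
|D^2_{-1,0}|² = |d^2_{-1,0}(β)|² = (+0.609771)² = 0.371821 (the z-rotation phases have unit modulus)

P=0.3718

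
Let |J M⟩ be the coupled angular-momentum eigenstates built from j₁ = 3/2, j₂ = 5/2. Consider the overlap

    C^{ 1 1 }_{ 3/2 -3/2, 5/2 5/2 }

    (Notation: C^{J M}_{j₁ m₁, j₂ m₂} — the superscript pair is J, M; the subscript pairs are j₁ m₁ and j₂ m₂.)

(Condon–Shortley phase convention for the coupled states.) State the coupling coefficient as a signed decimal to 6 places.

−√(1/2) = -0.707107

j₁+j₂−J=3  J+j₁−j₂=0  J−j₁+j₂=2  j₁+j₂+J+1=6
(j₁±m₁, j₂±m₂, J±M) = (0,3,5,0,2,0)
P² = 72
sum k=3..3:
  [3] −1/12 = -1/12
S = -1/12
C² = P²·S² = 1/2 ; C = -0.707107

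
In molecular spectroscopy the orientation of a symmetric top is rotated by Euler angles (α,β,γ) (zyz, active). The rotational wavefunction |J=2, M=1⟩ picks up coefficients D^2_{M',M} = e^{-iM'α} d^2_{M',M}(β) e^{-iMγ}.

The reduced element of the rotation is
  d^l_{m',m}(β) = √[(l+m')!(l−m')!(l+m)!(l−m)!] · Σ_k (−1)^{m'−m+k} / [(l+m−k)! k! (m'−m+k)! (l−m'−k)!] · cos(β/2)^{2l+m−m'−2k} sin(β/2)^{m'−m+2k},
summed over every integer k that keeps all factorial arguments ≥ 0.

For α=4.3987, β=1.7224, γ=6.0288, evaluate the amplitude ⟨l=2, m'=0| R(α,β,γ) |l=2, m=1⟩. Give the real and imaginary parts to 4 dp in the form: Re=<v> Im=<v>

Re=-0.1770 Im=-0.0460

Split into d^2_{0,1}(β=1.7224) × two z-phases.
Half-angle: c=0.651528, s=0.758625. N=√(2·2·6·1)=4.898979
Admissible k: 1..2 (factorial args all ≥0)
  k=1: (−1)^0·4.8990/(2)·0.6515^3·0.7586^1 = +0.513927
  k=2: (−1)^1·4.8990/(2)·0.6515^1·0.7586^3 = -0.696771
d^2_{0,1}(1.7224) = +0.513927 -0.696771 = -0.182844
D = (+1.000000+0.000000i)·(-0.182844)·(+0.967818+0.251651i) = -0.176960-0.046013i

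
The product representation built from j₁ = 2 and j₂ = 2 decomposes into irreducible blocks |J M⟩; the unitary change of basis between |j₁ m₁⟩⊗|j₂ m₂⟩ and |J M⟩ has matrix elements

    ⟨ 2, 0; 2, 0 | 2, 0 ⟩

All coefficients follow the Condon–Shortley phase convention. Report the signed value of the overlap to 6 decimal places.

j₁+j₂−J=2  J+j₁−j₂=2  J−j₁+j₂=2  j₁+j₂+J+1=7
(j₁±m₁, j₂±m₂, J±M) = (2,2,2,2,2,2)
P² = 32/63
sum k=0..2:
  [0] +1/8 = 1/8
  [1] −1/1 = -1
  [2] +1/8 = 1/8
S = -3/4
C² = P²·S² = 2/7 ; C = -0.534522

-0.534522  (= −√(2/7))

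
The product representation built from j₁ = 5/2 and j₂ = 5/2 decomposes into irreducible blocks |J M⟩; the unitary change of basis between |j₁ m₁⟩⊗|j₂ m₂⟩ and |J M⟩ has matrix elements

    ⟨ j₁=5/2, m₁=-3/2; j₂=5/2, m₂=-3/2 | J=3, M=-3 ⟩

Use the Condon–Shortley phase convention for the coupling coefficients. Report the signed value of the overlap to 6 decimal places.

j₁+j₂−J=2  J+j₁−j₂=3  J−j₁+j₂=3  j₁+j₂+J+1=9
(j₁±m₁, j₂±m₂, J±M) = (1,4,1,4,0,6)
P² = 576
sum k=1..1:
  [1] −1/36 = -1/36
S = -1/36
C² = P²·S² = 4/9 ; C = -0.666667

−√(4/9) ≈ -0.666667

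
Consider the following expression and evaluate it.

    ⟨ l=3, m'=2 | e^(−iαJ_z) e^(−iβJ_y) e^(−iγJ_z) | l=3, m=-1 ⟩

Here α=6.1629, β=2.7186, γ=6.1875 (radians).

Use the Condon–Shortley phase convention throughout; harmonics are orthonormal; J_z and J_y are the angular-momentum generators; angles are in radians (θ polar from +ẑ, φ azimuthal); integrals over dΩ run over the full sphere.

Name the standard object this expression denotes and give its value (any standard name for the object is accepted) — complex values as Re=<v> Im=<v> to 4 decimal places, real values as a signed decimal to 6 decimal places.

Wigner D-matrix element, Re=0.5328 Im=0.0777

This is a Wigner D-matrix element — the rotation-matrix element ⟨l m'| R(α,β,γ) |l m⟩ in the angular-momentum basis.
D^3_{2,-1}(6.1629,2.7186,6.1875) = e^{-i·2·6.1629}·d^3_{2,-1}(2.7186)·e^{-i·-1·6.1875}. Compute d first:
c=cos(2.718600/2)=0.209923, s=sin(2.718600/2)=0.977718; N=√[120·1·2·24]=75.894664
k: max(0,(-1)−(2))=0 … min(3+(-1),3−(2))=1
  k=0: (−1)^3·75.8947/(12)·0.2099^3·0.9777^3 = -0.054683
  k=1: (−1)^4·75.8947/(24)·0.2099^1·0.9777^5 = +0.593100
d^3_{2,-1}(2.7186) = -0.054683 +0.593100 = +0.538417
Phases: e^{-i·(2)·6.1629}=+0.971202+0.238257i, e^{-i·(-1)·6.1875}=+0.995426-0.095539i ⇒ D=+0.532776+0.077736i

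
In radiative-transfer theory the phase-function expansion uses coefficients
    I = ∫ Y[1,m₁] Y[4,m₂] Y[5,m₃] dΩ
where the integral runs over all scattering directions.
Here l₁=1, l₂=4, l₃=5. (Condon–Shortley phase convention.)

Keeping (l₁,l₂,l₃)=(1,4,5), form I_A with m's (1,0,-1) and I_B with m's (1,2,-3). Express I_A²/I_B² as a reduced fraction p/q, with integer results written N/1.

l's match ⇒ only the (l;m) 3-j factors differ between A and B.
A: triangle coeff Δ(1,4,5) = 1/495; Σ_t [0,0]: t=0:+1/1152 = 1/1152; (3j)²=1/33 [(1 4 5; 1 0 -1)], sign=+1
B: triangle coeff Δ(1,4,5) = 1/495; Σ_t [0,0]: t=0:+1/2880 = 1/2880; (3j)²=28/495 [(1 4 5; 1 2 -3)], sign=+1
I_A²/I_B² = (1/33)/(28/495) = 15/28

15/28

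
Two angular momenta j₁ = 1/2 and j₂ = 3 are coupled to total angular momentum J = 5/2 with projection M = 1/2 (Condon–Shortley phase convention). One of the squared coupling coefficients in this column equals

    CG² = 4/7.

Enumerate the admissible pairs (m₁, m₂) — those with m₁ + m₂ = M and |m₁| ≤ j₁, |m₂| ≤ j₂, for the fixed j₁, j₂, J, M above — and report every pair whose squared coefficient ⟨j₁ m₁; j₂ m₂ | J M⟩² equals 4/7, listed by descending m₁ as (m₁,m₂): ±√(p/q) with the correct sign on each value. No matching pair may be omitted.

(-1/2,1): −√(4/7)

Admissible pairs with m₁+m₂ = M = 1/2: (-1/2,1), (1/2,0)
  (m₁,m₂)=(1/2,0): CG² = 3/7, CG = +√(3/7)
  (m₁,m₂)=(-1/2,1): CG² = 4/7, CG = −√(4/7)   ← matches the target
Pairs with CG² = 4/7: (-1/2,1): −√(4/7)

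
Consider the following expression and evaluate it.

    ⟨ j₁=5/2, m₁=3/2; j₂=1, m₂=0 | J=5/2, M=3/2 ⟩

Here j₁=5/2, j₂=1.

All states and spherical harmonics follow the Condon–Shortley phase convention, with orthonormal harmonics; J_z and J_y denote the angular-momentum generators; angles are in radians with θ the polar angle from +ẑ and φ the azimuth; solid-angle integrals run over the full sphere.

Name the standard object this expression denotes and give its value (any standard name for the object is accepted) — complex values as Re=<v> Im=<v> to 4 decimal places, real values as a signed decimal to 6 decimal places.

Clebsch–Gordan coefficient, +√(9/35) ≈ +0.507093

This is a Clebsch–Gordan (vector-coupling) coefficient.
triangle: 1!*4!*1!/7! = 24/5040
(j±m)!: 4!*1!*1!*1!*4!*1! = 576
prefactor² = (2J+1)*Δ*N² = 576/35
  k=0: +1/(0!*1!*1!*1!*3!*0!) = 1/6
  k=1: −1/(1!*0!*0!*0!*4!*1!) = -1/24
Σ = 1/8  ⇒  CG² = 576/35*(1/8)² = 9/35
CG = +√(9/35) = +0.507093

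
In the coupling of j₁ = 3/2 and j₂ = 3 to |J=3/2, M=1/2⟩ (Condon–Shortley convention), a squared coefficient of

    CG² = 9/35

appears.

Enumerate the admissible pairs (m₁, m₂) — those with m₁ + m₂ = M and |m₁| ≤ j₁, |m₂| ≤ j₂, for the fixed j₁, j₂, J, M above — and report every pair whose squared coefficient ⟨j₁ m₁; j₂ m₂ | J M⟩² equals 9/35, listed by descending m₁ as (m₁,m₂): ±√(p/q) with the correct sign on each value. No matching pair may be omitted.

Admissible pairs with m₁+m₂ = M = 1/2: (-3/2,2), (-1/2,1), (1/2,0), (3/2,-1)
  (m₁,m₂)=(3/2,-1): CG² = 4/35, CG = +√(4/35)
  (m₁,m₂)=(1/2,0): CG² = 9/35, CG = −√(9/35)   ← matches the target
  (m₁,m₂)=(-1/2,1): CG² = 12/35, CG = +√(12/35)
  (m₁,m₂)=(-3/2,2): CG² = 2/7, CG = −√(2/7)
Pairs with CG² = 9/35: (1/2,0): −√(9/35)

(1/2,0): −√(9/35)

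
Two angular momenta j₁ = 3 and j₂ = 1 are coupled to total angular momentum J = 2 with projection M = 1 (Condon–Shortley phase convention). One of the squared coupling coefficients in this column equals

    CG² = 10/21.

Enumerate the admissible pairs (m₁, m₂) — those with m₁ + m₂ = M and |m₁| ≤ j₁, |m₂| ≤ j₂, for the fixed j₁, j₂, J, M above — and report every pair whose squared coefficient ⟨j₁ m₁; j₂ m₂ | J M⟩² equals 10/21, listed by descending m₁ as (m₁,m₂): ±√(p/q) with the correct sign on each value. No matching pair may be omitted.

(2,-1): +√(10/21)

Admissible pairs with m₁+m₂ = M = 1: (0,1), (1,0), (2,-1)
  (m₁,m₂)=(2,-1): CG² = 10/21, CG = +√(10/21)   ← matches the target
  (m₁,m₂)=(1,0): CG² = 8/21, CG = −√(8/21)
  (m₁,m₂)=(0,1): CG² = 1/7, CG = +√(1/7)
Pairs with CG² = 10/21: (2,-1): +√(10/21)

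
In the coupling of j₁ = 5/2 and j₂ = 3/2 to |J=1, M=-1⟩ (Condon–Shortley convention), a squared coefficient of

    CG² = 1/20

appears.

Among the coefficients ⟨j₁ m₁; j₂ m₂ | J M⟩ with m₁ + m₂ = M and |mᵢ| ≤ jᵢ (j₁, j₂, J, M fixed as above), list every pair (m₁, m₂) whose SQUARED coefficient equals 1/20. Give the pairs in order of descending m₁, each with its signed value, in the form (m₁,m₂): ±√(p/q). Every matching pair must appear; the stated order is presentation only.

Admissible pairs with m₁+m₂ = M = -1: (-5/2,3/2), (-3/2,1/2), (-1/2,-1/2), (1/2,-3/2)
  (m₁,m₂)=(1/2,-3/2): CG² = 1/20, CG = +√(1/20)   ← matches the target
  (m₁,m₂)=(-1/2,-1/2): CG² = 3/20, CG = −√(3/20)
  (m₁,m₂)=(-3/2,1/2): CG² = 3/10, CG = +√(3/10)
  (m₁,m₂)=(-5/2,3/2): CG² = 1/2, CG = −√(1/2)
Pairs with CG² = 1/20: (1/2,-3/2): +√(1/20)

(1/2,-3/2): +√(1/20)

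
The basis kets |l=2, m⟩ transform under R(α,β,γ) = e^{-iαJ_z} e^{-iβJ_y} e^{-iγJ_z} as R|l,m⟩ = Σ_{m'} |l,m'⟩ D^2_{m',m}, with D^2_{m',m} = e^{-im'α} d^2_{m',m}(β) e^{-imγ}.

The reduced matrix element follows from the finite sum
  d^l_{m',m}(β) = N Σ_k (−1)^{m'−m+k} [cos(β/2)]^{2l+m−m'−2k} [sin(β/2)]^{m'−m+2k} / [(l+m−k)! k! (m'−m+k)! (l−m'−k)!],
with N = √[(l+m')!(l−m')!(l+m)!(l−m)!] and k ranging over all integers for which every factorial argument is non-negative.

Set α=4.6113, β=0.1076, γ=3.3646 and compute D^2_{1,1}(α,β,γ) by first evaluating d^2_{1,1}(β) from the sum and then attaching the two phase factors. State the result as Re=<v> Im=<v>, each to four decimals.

D^2_{1,1}(4.6113,0.1076,3.3646) = e^{-i·1·4.6113}·d^2_{1,1}(0.1076)·e^{-i·1·3.3646}. Compute d first:
c=cos(0.107600/2)=0.998553, s=sin(0.107600/2)=0.053774; N=√[6·1·6·1]=6.000000
The bounds max(0,m−m')=0 and min(l+m,l−m')=1 give 2 terms
  k=0: (−1)^0·6.0000/(6)·0.9986^4·0.0538^0 = +0.994225
  k=1: (−1)^1·6.0000/(2)·0.9986^2·0.0538^2 = -0.008650
d^2_{1,1}(0.1076) = +0.994225 -0.008650 = +0.985575
D = (-0.100917+0.994895i)·(+0.985575)·(-0.975237+0.221163i) = -0.119862-0.978259i

Re=-0.1199 Im=-0.9783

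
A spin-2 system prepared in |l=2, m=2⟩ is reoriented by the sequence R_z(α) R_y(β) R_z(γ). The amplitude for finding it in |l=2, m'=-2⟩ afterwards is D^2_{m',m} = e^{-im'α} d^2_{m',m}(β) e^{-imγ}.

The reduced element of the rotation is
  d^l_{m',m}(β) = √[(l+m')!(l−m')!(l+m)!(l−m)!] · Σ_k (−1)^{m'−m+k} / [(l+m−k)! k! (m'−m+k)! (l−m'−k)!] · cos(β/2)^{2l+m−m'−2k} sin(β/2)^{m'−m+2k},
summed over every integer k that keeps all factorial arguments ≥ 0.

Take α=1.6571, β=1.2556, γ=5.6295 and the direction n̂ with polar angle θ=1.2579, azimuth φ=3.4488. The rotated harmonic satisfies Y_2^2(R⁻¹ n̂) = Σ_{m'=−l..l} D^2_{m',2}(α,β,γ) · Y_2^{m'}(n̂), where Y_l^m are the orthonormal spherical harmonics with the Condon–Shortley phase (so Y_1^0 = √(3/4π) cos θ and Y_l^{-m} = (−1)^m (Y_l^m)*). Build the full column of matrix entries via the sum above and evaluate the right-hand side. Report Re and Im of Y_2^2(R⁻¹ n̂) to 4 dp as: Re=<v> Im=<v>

Need the full column D^2_{m',2} for m'=−2..2 at α=1.6571, β=1.2556, γ=5.6295.
cos(β/2)=0.809322, sin(β/2)=0.587366
d^2_{-2,2}: single k=4 term ⇒ +0.119024;  D = -0.010795-0.118533i
d^2_{-1,2}: single k=3 term ⇒ +0.328002;  D = -0.322871+0.057793i
d^2_{0,2}: single k=2 term ⇒ +0.553522;  D = +0.144131+0.534428i
d^2_{1,2}: single k=1 term ⇒ +0.622733;  D = +0.585036-0.213376i
d^2_{2,2}: single k=0 term ⇒ +0.429027;  D = -0.181198-0.388885i
Y_2^{m'}(θ=1.2579,φ=3.4488) and Σ D·Y over m':
  (-0.0108-0.1185i)·(+0.2857-0.2016i)  (-0.3229+0.0578i)·(-0.2157+0.0684i)  (+0.1441+0.5344i)·(-0.2257+0.0000i)  (+0.5850-0.2134i)·(+0.2157+0.0684i)  (-0.1812-0.3889i)·(+0.2857+0.2016i)
Y_2^2(R⁻¹ n̂) = +0.173551-0.340517i

Re=0.1736 Im=-0.3405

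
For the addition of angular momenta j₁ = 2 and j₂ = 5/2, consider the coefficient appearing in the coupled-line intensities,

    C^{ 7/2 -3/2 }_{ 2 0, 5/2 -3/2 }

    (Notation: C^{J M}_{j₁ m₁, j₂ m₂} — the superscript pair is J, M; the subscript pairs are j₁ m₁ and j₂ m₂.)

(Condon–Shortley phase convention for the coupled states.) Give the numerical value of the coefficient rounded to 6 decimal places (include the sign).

triangle: 1!×3!×4!/9! = 144/362880
(j±m)!: 2!×2!×1!×4!×2!×5! = 23040
prefactor² = (2J+1)×Δ×N² = 512/7
  k=0: +1/(0!×1!×2!×1!×1!×3!) = 1/12
  k=1: −1/(1!×0!×1!×0!×2!×4!) = -1/48
Σ = 1/16  ⇒  CG² = 512/7×(1/16)² = 2/7
CG = +√(2/7) = +0.534522

+√(2/7) ≈ +0.534522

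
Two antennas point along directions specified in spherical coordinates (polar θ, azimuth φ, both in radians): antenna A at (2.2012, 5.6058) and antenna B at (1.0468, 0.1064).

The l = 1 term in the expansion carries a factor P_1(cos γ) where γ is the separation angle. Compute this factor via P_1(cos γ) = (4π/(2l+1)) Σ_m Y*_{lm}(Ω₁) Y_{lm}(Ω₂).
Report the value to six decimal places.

0.200413

Term-by-term m-sum for l=1 (normalisation 4π/3 = 4.188790):
  [-1]  conj(Y_{1,-1})(Ω₁) = 0.21747 - 0.17492j ; Y_{1,-1}(Ω₂) = 0.29745 - 0.03177j ; Δ = 0.05913 - 0.05894j
  [+0]  conj(Y_{1,0})(Ω₁) = -0.28802 + 0.00000j ; Y_{1,0}(Ω₂) = 0.24447 + 0.00000j ; Δ = -0.07041 + 0.00000j
  [+1]  conj(Y_{1,1})(Ω₁) = -0.21747 - 0.17492j ; Y_{1,1}(Ω₂) = -0.29745 - 0.03177j ; Δ = 0.05913 + 0.05894j
Accumulated sum 0.04785 + 0.00000j; after 4π/(2l+1) scaling, 0.20041 + 0.00000j ⇒ P_1 = 0.200413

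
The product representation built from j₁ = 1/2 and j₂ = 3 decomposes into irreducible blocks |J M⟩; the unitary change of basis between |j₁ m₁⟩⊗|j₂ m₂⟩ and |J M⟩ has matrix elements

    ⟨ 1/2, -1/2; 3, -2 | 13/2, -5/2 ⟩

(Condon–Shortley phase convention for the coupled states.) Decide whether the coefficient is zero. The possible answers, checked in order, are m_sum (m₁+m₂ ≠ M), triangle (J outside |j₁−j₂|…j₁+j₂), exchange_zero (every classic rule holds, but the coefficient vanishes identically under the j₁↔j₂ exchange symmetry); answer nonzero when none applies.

triangle

m-sum: m₁+m₂ = -1/2+(-2) = -5/2, M = -5/2  ✓
triangle: need |j₁−j₂| ≤ J ≤ j₁+j₂, i.e. J ∈ [5/2, 7/2]; J = 13/2 is outside ✗ ⇒ coefficient is 0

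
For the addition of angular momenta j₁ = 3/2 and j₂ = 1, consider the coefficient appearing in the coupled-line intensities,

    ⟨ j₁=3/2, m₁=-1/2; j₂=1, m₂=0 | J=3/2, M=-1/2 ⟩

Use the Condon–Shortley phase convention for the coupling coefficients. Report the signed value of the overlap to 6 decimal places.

√[4·1!2!1!/5! · 1!2!1!1!1!2!] = √(4/15)
  +(−1)^0/∏(0,1,2,1,0,0)! = 1/2  (running 1/2)
  +(−1)^1/∏(1,0,1,0,1,1)! = -1  (running -1/2)
⟨..|..⟩ = √(4/15)·(-1/2) = -0.258199

-0.258199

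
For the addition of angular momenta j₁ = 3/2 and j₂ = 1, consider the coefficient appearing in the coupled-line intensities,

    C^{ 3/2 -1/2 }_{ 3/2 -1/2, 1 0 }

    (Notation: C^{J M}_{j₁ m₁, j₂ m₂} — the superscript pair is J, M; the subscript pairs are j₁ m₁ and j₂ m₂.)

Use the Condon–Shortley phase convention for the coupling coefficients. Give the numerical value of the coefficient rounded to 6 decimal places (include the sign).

−√(1/15) ≈ -0.258199

√[4·1!2!1!/5! · 1!2!1!1!1!2!] = √(4/15)
  +(−1)^0/∏(0,1,2,1,0,0)! = 1/2  (running 1/2)
  +(−1)^1/∏(1,0,1,0,1,1)! = -1  (running -1/2)
⟨..|..⟩ = √(4/15)·(-1/2) = -0.258199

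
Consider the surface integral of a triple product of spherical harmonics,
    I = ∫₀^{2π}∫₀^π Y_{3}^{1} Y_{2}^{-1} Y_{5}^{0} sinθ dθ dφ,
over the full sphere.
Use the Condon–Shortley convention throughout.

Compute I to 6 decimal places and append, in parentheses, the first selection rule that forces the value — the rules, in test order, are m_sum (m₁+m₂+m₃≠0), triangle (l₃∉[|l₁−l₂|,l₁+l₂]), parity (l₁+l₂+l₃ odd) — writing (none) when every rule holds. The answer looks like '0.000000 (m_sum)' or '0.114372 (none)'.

0.169433 (none)

Checks pass: Σm=0; 10 even; l₃=5∈[1,5].
(2·3+1)(2·2+1)(2·5+1) = 385
Δ: 0! 6! 4! / 11! → 1/2310
sum: t=0:+1/144 = 1/144
3j²(3 2 5; 0 0 0) = Δ·Π!·Σ² = 10/231  (sign -1)
sum: t=0:+1/288 = 1/288
3j²(3 2 5; 1 -1 0) = Δ·Π!·Σ² = 5/231  (sign -1)
combine: 4πI² = 385·10/231·5/231 = 250/693
take √, sign +1: I = 0.16943318
No selection rule forces the value: the integral is nonzero (none).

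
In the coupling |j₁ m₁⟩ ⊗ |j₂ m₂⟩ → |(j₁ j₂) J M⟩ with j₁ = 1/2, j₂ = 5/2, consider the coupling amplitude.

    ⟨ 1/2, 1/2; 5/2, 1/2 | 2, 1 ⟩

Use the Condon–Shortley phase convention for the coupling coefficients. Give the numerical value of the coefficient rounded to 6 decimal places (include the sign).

+0.577350  (= +√(1/3))

√[5·1!0!4!/6! · 1!0!3!2!3!1!] = √(12)
  +(−1)^0/∏(0,1,0,3,0,1)! = 1/6  (running 1/6)
⟨..|..⟩ = √(12)·(1/6) = +0.577350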